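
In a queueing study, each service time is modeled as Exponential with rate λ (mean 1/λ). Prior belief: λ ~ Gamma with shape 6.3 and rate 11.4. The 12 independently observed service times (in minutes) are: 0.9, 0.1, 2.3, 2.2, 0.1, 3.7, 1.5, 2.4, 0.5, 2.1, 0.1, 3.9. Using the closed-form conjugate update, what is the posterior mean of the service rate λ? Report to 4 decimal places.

With a Gamma(shape α, rate β) prior on the exponential rate λ, the posterior after n observations with total T = Σxᵢ is Gamma(α+n, β+T).
Sum of observations T = 19.8 minutes; n = 12.
Posterior: Gamma(6.3+12, 11.4+19.8) = Gamma(18.3, 31.2).
Posterior mean of λ = α/β = 18.3/31.2 = 0.5865.

0.5865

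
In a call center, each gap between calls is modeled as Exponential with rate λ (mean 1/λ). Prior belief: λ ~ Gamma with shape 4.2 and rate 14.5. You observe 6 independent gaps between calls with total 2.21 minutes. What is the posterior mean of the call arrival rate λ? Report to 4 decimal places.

With a Gamma(shape α, rate β) prior on the exponential rate λ, the posterior after n observations with total T = Σxᵢ is Gamma(α+n, β+T).
Posterior: Gamma(4.2+6, 14.5+2.21) = Gamma(10.2, 16.71).
Posterior mean of λ = α/β = 10.2/16.71 = 0.6104.

0.6104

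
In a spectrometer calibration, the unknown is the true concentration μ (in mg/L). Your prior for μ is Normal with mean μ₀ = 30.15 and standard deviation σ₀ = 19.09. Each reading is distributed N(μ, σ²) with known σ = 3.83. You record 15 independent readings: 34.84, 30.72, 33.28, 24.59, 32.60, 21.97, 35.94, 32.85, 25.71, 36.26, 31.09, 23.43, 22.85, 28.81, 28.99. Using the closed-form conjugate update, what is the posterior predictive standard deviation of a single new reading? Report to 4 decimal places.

For Normal data with known variance σ², a Normal(μ₀, σ₀²) prior on μ is conjugate. Posterior precision = 1/σ₀² + n/σ²; posterior mean is the precision-weighted average of μ₀ and x̄.
σ₀² = 19.09² = 364.4281, σ² = 3.83² = 14.6689; σ² + n·σ₀² = 14.6689 + 15·364.4281 = 5481.0904.
Posterior precision = 1/σ₀² + n/σ² = 1/364.4281 + 15/14.6689 = (σ² + n·σ₀²)/(σ₀²σ²) = 5481.0904/(364.4281·14.6689); posterior variance σₙ² = σ₀²σ²/(σ² + n·σ₀²) = 364.4281·14.6689/5481.0904 = 0.975309.
Predictive variance for one new observation = σₙ² + σ² = 364.4281·14.6689/5481.0904 + 14.6689 = σ²·(σ₀² + 5481.0904)/5481.0904 = 14.6689·5845.5185/5481.0904 = 15.644209; SD = √(14.6689·5845.5185/5481.0904) = 3.9553.

3.9553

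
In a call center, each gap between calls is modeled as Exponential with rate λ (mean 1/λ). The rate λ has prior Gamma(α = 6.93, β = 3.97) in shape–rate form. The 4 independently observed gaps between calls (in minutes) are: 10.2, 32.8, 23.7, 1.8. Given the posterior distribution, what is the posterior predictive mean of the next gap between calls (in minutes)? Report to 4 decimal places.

With a Gamma(shape α, rate β) prior on the exponential rate λ, the posterior after n observations with total T = Σxᵢ is Gamma(α+n, β+T).
Sum of observations T = 68.5 minutes; n = 4.
Posterior: Gamma(6.93+4, 3.97+68.5) = Gamma(10.93, 72.47).
The predictive distribution for the next observation is Lomax; its mean is β/(α−1) = 72.47/9.93 = 7.2981.

7.2981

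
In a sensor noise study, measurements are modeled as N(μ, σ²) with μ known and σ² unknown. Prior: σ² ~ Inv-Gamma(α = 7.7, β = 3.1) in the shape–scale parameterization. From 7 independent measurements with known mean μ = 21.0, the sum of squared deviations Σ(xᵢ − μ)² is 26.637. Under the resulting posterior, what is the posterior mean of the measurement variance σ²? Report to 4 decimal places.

1.6097

With known mean μ and an Inverse-Gamma(α, β) prior on σ², the Normal likelihood is conjugate: posterior is Inv-Gamma(α + n/2, β + Σ(xᵢ−μ)²/2).
Posterior: Inv-Gamma(7.7 + 7/2, 3.1 + 26.637/2) = Inv-Gamma(11.20, 16.4185).
E[σ²|data] = β/(α−1) = 16.4185/10.20 = 1.6097.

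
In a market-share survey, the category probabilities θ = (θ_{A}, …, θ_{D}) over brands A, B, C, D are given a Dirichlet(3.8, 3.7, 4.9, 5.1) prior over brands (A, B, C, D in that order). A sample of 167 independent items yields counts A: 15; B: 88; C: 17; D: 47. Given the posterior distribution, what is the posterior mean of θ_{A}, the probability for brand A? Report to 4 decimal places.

0.1019

The Dirichlet prior is conjugate to the Multinomial likelihood: each posterior αⱼ = prior αⱼ + observed count nⱼ.
Posterior concentration: (18.8, 91.7, 21.9, 52.1), total = 184.5.
E[θ_{A}|data] = α_{A}/Σα = 18.8/184.5 = 0.1019.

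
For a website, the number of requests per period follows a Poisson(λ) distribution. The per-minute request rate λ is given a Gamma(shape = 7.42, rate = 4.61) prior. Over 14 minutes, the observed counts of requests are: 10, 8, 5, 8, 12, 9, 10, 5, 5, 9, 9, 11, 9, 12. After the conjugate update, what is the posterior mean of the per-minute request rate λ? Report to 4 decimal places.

6.9543

With a Gamma(shape α, rate β) prior, the Poisson likelihood is conjugate: the posterior is Gamma(α + ΣXᵢ, β + n).
Sum of counts S = 122 over n = 14 minutes.
Posterior: Gamma(α+S, β+n) = Gamma(7.42+122, 4.61+14) = Gamma(129.42, 18.61).
Posterior mean = α/β = 129.42/18.61 = 6.9543.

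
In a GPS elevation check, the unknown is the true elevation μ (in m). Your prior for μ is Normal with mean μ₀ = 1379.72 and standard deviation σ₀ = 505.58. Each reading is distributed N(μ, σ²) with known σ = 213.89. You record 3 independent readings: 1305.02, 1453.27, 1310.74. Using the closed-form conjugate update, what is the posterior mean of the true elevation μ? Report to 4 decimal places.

1357.6595

For Normal data with known variance σ², a Normal(μ₀, σ₀²) prior on μ is conjugate. Posterior precision = 1/σ₀² + n/σ²; posterior mean is the precision-weighted average of μ₀ and x̄.
Σxᵢ = 1305.02 + 1453.27 + 1310.74 = 4069.03, so n·x̄ = 4069.03.
σ₀² = 505.58² = 255611.1364, σ² = 213.89² = 45748.9321; σ² + n·σ₀² = 45748.9321 + 3·255611.1364 = 812582.3413.
Posterior mean = (μ₀/σ₀² + n·x̄/σ²)/(1/σ₀² + n/σ²) = (σ²·μ₀ + σ₀²·n·x̄)/(σ² + n·σ₀²) = (45748.9321·1379.72 + 255611.1364·4069.03)/812582.3413 = 1103210098.942704/812582.3413 = 1357.6595.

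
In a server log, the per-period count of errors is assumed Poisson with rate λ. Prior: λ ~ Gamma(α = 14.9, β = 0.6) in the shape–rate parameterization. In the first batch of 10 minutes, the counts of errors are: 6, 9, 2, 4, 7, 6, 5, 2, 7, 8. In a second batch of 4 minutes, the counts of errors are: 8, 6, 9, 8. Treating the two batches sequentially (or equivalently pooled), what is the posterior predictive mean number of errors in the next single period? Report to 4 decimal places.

With a Gamma(shape α, rate β) prior, the Poisson likelihood is conjugate: the posterior is Gamma(α + ΣXᵢ, β + n).
Batch 1: sum of counts S = 56 over n = 10 minutes.
After batch 1: Gamma(α+S, β+n) = Gamma(14.9+56, 0.6+10) = Gamma(70.9, 10.6).
Batch 2: sum of counts S = 31 over n = 4 minutes.
After batch 2: Gamma(α+S, β+n) = Gamma(70.9+31, 10.6+4) = Gamma(101.9, 14.6).
The predictive distribution for one future period is NegBinom with mean α/β = 6.9795.

6.9795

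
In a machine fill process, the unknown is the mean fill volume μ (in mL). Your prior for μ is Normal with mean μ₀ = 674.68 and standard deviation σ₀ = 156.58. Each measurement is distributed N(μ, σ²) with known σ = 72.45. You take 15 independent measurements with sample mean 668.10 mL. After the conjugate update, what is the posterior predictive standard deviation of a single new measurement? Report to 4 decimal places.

For Normal data with known variance σ², a Normal(μ₀, σ₀²) prior on μ is conjugate. Posterior precision = 1/σ₀² + n/σ²; posterior mean is the precision-weighted average of μ₀ and x̄.
σ₀² = 156.58² = 24517.2964, σ² = 72.45² = 5249.0025; σ² + n·σ₀² = 5249.0025 + 15·24517.2964 = 373008.4485.
Posterior precision = 1/σ₀² + n/σ² = 1/24517.2964 + 15/5249.0025 = (σ² + n·σ₀²)/(σ₀²σ²) = 373008.4485/(24517.2964·5249.0025); posterior variance σₙ² = σ₀²σ²/(σ² + n·σ₀²) = 24517.2964·5249.0025/373008.4485 = 345.009210.
Predictive variance for one new observation = σₙ² + σ² = 24517.2964·5249.0025/373008.4485 + 5249.0025 = σ²·(σ₀² + 373008.4485)/373008.4485 = 5249.0025·397525.7449/373008.4485 = 5594.011710; SD = √(5249.0025·397525.7449/373008.4485) = 74.7931.

74.7931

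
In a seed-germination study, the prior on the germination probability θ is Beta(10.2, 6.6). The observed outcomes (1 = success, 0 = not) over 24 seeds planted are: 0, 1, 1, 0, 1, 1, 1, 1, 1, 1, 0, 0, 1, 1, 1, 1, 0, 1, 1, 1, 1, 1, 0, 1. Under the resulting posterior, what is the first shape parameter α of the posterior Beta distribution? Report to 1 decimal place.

The Beta prior is conjugate to a Binomial/Bernoulli likelihood; the update adds successes to α and failures to β.
Posterior: Beta(α+k, β+n−k) = Beta(10.2+18, 6.6+6) = Beta(28.2, 12.6).
Posterior α = 28.2.

28.2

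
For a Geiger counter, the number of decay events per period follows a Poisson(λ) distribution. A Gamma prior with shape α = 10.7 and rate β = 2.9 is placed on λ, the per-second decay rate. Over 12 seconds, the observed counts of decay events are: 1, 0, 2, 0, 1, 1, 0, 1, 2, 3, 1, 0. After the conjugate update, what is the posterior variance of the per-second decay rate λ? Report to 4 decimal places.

0.1022

With a Gamma(shape α, rate β) prior, the Poisson likelihood is conjugate: the posterior is Gamma(α + ΣXᵢ, β + n).
Sum of counts S = 12 over n = 12 seconds.
Posterior: Gamma(α+S, β+n) = Gamma(10.7+12, 2.9+12) = Gamma(22.7, 14.9).
Var = α/β² = 22.7/14.9² = 0.1022.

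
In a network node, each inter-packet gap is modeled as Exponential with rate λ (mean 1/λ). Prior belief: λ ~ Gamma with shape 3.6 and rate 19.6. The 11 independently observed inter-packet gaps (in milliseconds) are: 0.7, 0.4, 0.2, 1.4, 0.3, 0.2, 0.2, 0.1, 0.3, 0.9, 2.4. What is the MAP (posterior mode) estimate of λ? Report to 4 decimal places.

0.5094

With a Gamma(shape α, rate β) prior on the exponential rate λ, the posterior after n observations with total T = Σxᵢ is Gamma(α+n, β+T).
Sum of observations T = 7.1 milliseconds; n = 11.
Posterior: Gamma(3.6+11, 19.6+7.1) = Gamma(14.6, 26.7).
Mode = (α−1)/β = 0.5094.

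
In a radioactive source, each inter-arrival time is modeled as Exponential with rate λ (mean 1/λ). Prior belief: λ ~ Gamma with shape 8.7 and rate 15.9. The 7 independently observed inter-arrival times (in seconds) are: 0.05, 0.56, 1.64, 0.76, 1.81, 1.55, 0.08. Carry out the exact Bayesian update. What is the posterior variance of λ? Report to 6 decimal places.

With a Gamma(shape α, rate β) prior on the exponential rate λ, the posterior after n observations with total T = Σxᵢ is Gamma(α+n, β+T).
Sum of observations T = 6.45 seconds; n = 7.
Posterior: Gamma(8.7+7, 15.9+6.45) = Gamma(15.7, 22.35).
Var = α/β² = 0.031430.

0.031430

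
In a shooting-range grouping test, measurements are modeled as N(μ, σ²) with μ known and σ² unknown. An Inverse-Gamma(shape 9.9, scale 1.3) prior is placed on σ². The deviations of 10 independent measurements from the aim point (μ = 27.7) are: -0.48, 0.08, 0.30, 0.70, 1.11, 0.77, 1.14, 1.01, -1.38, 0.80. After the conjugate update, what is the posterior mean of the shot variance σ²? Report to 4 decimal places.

0.3635

With known mean μ and an Inverse-Gamma(α, β) prior on σ², the Normal likelihood is conjugate: posterior is Inv-Gamma(α + n/2, β + Σ(xᵢ−μ)²/2).
Σ(xᵢ−μ)² = (-0.48)² + (0.08)² + (0.30)² + (0.70)² + (1.11)² + (0.77)² + (1.14)² + (1.01)² + (-1.38)² + (0.80)² = 7.5059.
Posterior: Inv-Gamma(9.9 + 10/2, 1.3 + 7.5059/2) = Inv-Gamma(14.90, 5.05295).
E[σ²|data] = β/(α−1) = 5.05295/13.90 = 0.3635.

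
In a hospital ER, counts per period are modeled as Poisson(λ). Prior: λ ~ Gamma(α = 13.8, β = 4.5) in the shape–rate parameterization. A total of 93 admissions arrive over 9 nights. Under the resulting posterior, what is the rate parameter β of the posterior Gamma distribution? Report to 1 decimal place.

With a Gamma(shape α, rate β) prior, the Poisson likelihood is conjugate: the posterior is Gamma(α + ΣXᵢ, β + n).
Posterior: Gamma(α+S, β+n) = Gamma(13.8+93, 4.5+9) = Gamma(106.8, 13.5).
Posterior β = 13.5.

13.5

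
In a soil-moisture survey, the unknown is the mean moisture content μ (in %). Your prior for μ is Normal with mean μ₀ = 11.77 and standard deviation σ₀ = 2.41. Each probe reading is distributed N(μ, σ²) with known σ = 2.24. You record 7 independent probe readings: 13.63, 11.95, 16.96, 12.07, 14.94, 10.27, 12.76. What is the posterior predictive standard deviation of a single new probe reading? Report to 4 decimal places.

2.3782

For Normal data with known variance σ², a Normal(μ₀, σ₀²) prior on μ is conjugate. Posterior precision = 1/σ₀² + n/σ²; posterior mean is the precision-weighted average of μ₀ and x̄.
σ₀² = 2.41² = 5.8081, σ² = 2.24² = 5.0176; σ² + n·σ₀² = 5.0176 + 7·5.8081 = 45.6743.
Posterior precision = 1/σ₀² + n/σ² = 1/5.8081 + 7/5.0176 = (σ² + n·σ₀²)/(σ₀²σ²) = 45.6743/(5.8081·5.0176); posterior variance σₙ² = σ₀²σ²/(σ² + n·σ₀²) = 5.8081·5.0176/45.6743 = 0.638055.
Predictive variance for one new observation = σₙ² + σ² = 5.8081·5.0176/45.6743 + 5.0176 = σ²·(σ₀² + 45.6743)/45.6743 = 5.0176·51.4824/45.6743 = 5.655655; SD = √(5.0176·51.4824/45.6743) = 2.3782.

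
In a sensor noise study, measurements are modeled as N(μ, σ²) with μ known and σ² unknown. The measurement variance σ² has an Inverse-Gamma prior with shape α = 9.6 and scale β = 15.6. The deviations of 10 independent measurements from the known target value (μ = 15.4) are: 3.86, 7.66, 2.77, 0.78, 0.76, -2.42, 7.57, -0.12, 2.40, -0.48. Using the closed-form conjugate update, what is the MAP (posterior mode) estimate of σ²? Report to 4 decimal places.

5.8590

With known mean μ and an Inverse-Gamma(α, β) prior on σ², the Normal likelihood is conjugate: posterior is Inv-Gamma(α + n/2, β + Σ(xᵢ−μ)²/2).
Σ(xᵢ−μ)² = (3.86)² + (7.66)² + (2.77)² + (0.78)² + (0.76)² + (-2.42)² + (7.57)² + (-0.12)² + (2.40)² + (-0.48)² = 151.6002.
Posterior: Inv-Gamma(9.6 + 10/2, 15.6 + 151.6002/2) = Inv-Gamma(14.60, 91.40010).
Mode = β/(α+1) = 91.40010/15.60 = 5.8590.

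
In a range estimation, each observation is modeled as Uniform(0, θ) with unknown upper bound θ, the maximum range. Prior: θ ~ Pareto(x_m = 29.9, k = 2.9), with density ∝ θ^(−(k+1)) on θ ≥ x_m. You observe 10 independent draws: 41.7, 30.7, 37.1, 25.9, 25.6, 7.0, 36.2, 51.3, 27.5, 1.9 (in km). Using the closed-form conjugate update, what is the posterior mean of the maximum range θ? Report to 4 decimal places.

A Pareto(scale x_m, shape k) prior on the upper bound θ of Uniform(0, θ) is conjugate: posterior is Pareto(max(x_m, max xᵢ), k + n).
Sample maximum = 51.3; prior scale x_m = 29.9 → posterior scale = max = 51.3.
Posterior shape = 2.9 + 10 = 12.9.
E[θ|data] = k·x_m/(k−1) = 12.9·51.3/11.9 = 55.6109.

55.6109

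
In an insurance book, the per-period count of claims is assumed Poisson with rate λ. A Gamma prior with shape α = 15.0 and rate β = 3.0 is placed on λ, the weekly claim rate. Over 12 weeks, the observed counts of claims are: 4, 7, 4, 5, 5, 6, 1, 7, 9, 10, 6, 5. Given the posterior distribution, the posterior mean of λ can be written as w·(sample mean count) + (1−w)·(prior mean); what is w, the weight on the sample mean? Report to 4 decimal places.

With a Gamma(shape α, rate β) prior, the Poisson likelihood is conjugate: the posterior is Gamma(α + ΣXᵢ, β + n).
Posterior mean = (α₀+S)/(β₀+n) = [n/(β₀+n)]·(S/n) + [β₀/(β₀+n)]·(α₀/β₀), so only n and β₀ enter the weight.
Weight on data w = n/(β₀+n) = 12/(3.0+12) = 12/15.0 = 0.8000.

0.8000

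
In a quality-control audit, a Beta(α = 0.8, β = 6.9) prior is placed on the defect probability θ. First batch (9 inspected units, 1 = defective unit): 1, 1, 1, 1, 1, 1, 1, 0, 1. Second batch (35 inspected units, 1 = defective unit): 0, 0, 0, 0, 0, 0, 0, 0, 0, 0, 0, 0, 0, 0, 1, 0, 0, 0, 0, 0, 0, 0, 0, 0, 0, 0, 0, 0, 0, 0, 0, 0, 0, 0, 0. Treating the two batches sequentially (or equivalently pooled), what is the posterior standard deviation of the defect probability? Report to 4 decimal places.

The Beta prior is conjugate to a Binomial/Bernoulli likelihood; the update adds successes to α and failures to β.
After batch 1: Beta(0.8+8, 6.9+1) = Beta(8.8, 7.9).
After batch 2: Beta(8.8+1, 7.9+34) = Beta(9.8, 41.9).
Var = αβ/((α+β)²(α+β+1)) = 9.8·41.9/(51.7²·52.7) = 0.00291507; SD = √0.00291507 = 0.0540.

0.0540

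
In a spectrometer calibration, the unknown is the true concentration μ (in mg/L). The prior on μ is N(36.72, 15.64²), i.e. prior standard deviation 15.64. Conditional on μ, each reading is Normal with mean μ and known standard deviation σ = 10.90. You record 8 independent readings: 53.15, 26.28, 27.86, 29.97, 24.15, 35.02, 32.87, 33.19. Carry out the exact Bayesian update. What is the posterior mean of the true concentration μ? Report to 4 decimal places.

33.0350

For Normal data with known variance σ², a Normal(μ₀, σ₀²) prior on μ is conjugate. Posterior precision = 1/σ₀² + n/σ²; posterior mean is the precision-weighted average of μ₀ and x̄.
Σxᵢ = 53.15 + 26.28 + 27.86 + 29.97 + 24.15 + 35.02 + 32.87 + 33.19 = 262.49, so n·x̄ = 262.49.
σ₀² = 15.64² = 244.6096, σ² = 10.90² = 118.81; σ² + n·σ₀² = 118.81 + 8·244.6096 = 2075.6868.
Posterior mean = (μ₀/σ₀² + n·x̄/σ²)/(1/σ₀² + n/σ²) = (σ²·μ₀ + σ₀²·n·x̄)/(σ² + n·σ₀²) = (118.81·36.72 + 244.6096·262.49)/2075.6868 = 68570.277104/2075.6868 = 33.0350.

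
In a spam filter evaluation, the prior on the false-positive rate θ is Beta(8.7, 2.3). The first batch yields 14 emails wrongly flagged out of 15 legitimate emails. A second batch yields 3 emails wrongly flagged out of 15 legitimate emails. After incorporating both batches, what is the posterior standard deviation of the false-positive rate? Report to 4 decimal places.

0.0746

The Beta prior is conjugate to a Binomial/Bernoulli likelihood; the update adds successes to α and failures to β.
After batch 1: Beta(8.7+14, 2.3+1) = Beta(22.7, 3.3).
After batch 2: Beta(22.7+3, 3.3+12) = Beta(25.7, 15.3).
Var = αβ/((α+β)²(α+β+1)) = 25.7·15.3/(41.0²·42.0) = 0.00556939; SD = √0.00556939 = 0.0746.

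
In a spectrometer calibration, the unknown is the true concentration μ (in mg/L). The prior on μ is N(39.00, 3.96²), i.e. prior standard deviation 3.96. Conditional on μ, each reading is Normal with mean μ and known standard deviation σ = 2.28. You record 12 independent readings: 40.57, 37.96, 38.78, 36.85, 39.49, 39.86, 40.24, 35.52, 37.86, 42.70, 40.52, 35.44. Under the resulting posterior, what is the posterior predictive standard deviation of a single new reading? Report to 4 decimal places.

2.3706

For Normal data with known variance σ², a Normal(μ₀, σ₀²) prior on μ is conjugate. Posterior precision = 1/σ₀² + n/σ²; posterior mean is the precision-weighted average of μ₀ and x̄.
σ₀² = 3.96² = 15.6816, σ² = 2.28² = 5.1984; σ² + n·σ₀² = 5.1984 + 12·15.6816 = 193.3776.
Posterior precision = 1/σ₀² + n/σ² = 1/15.6816 + 12/5.1984 = (σ² + n·σ₀²)/(σ₀²σ²) = 193.3776/(15.6816·5.1984); posterior variance σₙ² = σ₀²σ²/(σ² + n·σ₀²) = 15.6816·5.1984/193.3776 = 0.421555.
Predictive variance for one new observation = σₙ² + σ² = 15.6816·5.1984/193.3776 + 5.1984 = σ²·(σ₀² + 193.3776)/193.3776 = 5.1984·209.0592/193.3776 = 5.619955; SD = √(5.1984·209.0592/193.3776) = 2.3706.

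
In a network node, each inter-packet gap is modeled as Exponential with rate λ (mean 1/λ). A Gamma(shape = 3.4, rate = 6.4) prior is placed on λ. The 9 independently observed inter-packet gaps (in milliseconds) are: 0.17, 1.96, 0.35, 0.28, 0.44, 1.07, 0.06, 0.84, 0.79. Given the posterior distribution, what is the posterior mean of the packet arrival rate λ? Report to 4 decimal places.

With a Gamma(shape α, rate β) prior on the exponential rate λ, the posterior after n observations with total T = Σxᵢ is Gamma(α+n, β+T).
Sum of observations T = 5.96 milliseconds; n = 9.
Posterior: Gamma(3.4+9, 6.4+5.96) = Gamma(12.4, 12.36).
Posterior mean of λ = α/β = 12.4/12.36 = 1.0032.

1.0032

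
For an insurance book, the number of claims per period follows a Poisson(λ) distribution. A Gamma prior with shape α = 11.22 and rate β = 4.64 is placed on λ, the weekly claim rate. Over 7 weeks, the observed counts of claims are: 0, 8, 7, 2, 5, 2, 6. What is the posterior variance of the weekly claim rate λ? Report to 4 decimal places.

0.3042

With a Gamma(shape α, rate β) prior, the Poisson likelihood is conjugate: the posterior is Gamma(α + ΣXᵢ, β + n).
Sum of counts S = 30 over n = 7 weeks.
Posterior: Gamma(α+S, β+n) = Gamma(11.22+30, 4.64+7) = Gamma(41.22, 11.64).
Var = α/β² = 41.22/11.64² = 0.3042.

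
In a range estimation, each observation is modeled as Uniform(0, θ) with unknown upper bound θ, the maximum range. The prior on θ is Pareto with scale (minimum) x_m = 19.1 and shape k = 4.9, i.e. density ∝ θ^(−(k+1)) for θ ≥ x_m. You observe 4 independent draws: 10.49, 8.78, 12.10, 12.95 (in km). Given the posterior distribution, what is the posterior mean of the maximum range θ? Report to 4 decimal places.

21.5177

A Pareto(scale x_m, shape k) prior on the upper bound θ of Uniform(0, θ) is conjugate: posterior is Pareto(max(x_m, max xᵢ), k + n).
Sample maximum = 12.95; prior scale x_m = 19.1 → posterior scale = max = 19.10.
Posterior shape = 4.9 + 4 = 8.9.
E[θ|data] = k·x_m/(k−1) = 8.9·19.10/7.9 = 21.5177.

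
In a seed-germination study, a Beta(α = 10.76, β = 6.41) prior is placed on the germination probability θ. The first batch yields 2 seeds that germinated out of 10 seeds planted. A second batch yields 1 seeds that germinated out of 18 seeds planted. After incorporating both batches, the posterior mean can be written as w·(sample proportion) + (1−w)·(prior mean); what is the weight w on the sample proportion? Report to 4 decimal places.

The Beta prior is conjugate to a Binomial/Bernoulli likelihood; the update adds successes to α and failures to β.
Total number of seeds planted: n = 10 + 18 = 28.
Posterior mean = (α₀+k)/(α₀+β₀+n) = [n/(α₀+β₀+n)]·(k/n) + [(α₀+β₀)/(α₀+β₀+n)]·α₀/(α₀+β₀), so only n and the prior enter the weight.
The weight on the data is w = n/(α₀+β₀+n) = 28/(10.76+6.41+28) = 28/45.17 = 0.6199.

0.6199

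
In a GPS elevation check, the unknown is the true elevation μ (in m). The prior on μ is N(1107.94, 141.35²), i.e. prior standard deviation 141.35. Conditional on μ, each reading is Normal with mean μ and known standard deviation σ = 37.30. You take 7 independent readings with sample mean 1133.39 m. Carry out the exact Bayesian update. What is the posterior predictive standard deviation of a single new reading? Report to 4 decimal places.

For Normal data with known variance σ², a Normal(μ₀, σ₀²) prior on μ is conjugate. Posterior precision = 1/σ₀² + n/σ²; posterior mean is the precision-weighted average of μ₀ and x̄.
σ₀² = 141.35² = 19979.8225, σ² = 37.30² = 1391.29; σ² + n·σ₀² = 1391.29 + 7·19979.8225 = 141250.0475.
Posterior precision = 1/σ₀² + n/σ² = 1/19979.8225 + 7/1391.29 = (σ² + n·σ₀²)/(σ₀²σ²) = 141250.0475/(19979.8225·1391.29); posterior variance σₙ² = σ₀²σ²/(σ² + n·σ₀²) = 19979.8225·1391.29/141250.0475 = 196.798003.
Predictive variance for one new observation = σₙ² + σ² = 19979.8225·1391.29/141250.0475 + 1391.29 = σ²·(σ₀² + 141250.0475)/141250.0475 = 1391.29·161229.87/141250.0475 = 1588.088003; SD = √(1391.29·161229.87/141250.0475) = 39.8508.

39.8508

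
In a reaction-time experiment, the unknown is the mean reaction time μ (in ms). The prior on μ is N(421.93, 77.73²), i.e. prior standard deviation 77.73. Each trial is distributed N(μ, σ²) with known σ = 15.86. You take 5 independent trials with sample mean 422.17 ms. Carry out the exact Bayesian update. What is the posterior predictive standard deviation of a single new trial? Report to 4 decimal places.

17.3618

For Normal data with known variance σ², a Normal(μ₀, σ₀²) prior on μ is conjugate. Posterior precision = 1/σ₀² + n/σ²; posterior mean is the precision-weighted average of μ₀ and x̄.
σ₀² = 77.73² = 6041.9529, σ² = 15.86² = 251.5396; σ² + n·σ₀² = 251.5396 + 5·6041.9529 = 30461.3041.
Posterior precision = 1/σ₀² + n/σ² = 1/6041.9529 + 5/251.5396 = (σ² + n·σ₀²)/(σ₀²σ²) = 30461.3041/(6041.9529·251.5396); posterior variance σₙ² = σ₀²σ²/(σ² + n·σ₀²) = 6041.9529·251.5396/30461.3041 = 49.892493.
Predictive variance for one new observation = σₙ² + σ² = 6041.9529·251.5396/30461.3041 + 251.5396 = σ²·(σ₀² + 30461.3041)/30461.3041 = 251.5396·36503.257/30461.3041 = 301.432093; SD = √(251.5396·36503.257/30461.3041) = 17.3618.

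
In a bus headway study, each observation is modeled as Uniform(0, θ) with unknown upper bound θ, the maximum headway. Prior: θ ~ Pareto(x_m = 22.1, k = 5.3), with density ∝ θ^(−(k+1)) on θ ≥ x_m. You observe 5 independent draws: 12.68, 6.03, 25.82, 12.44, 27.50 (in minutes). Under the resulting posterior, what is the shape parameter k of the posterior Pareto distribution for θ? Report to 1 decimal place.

A Pareto(scale x_m, shape k) prior on the upper bound θ of Uniform(0, θ) is conjugate: posterior is Pareto(max(x_m, max xᵢ), k + n).
Sample maximum = 27.50; prior scale x_m = 22.1 → posterior scale = max = 27.50.
Posterior shape = 5.3 + 5 = 10.3.
Posterior shape k = 10.3.

10.3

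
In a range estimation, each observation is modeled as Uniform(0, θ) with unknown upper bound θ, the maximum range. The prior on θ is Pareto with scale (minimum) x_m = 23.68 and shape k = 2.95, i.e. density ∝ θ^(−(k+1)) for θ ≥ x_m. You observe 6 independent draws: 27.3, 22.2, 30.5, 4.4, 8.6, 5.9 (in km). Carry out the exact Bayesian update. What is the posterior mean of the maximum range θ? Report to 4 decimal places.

A Pareto(scale x_m, shape k) prior on the upper bound θ of Uniform(0, θ) is conjugate: posterior is Pareto(max(x_m, max xᵢ), k + n).
Sample maximum = 30.5; prior scale x_m = 23.68 → posterior scale = max = 30.50.
Posterior shape = 2.95 + 6 = 8.95.
E[θ|data] = k·x_m/(k−1) = 8.95·30.50/7.95 = 34.3365.

34.3365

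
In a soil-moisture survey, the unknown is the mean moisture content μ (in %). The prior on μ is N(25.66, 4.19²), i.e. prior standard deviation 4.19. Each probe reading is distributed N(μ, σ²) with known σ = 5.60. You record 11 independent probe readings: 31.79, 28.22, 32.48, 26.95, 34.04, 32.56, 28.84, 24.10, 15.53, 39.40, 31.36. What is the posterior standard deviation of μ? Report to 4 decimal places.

For Normal data with known variance σ², a Normal(μ₀, σ₀²) prior on μ is conjugate. Posterior precision = 1/σ₀² + n/σ²; posterior mean is the precision-weighted average of μ₀ and x̄.
σ₀² = 4.19² = 17.5561, σ² = 5.60² = 31.36; σ² + n·σ₀² = 31.36 + 11·17.5561 = 224.4771.
Posterior precision = 1/σ₀² + n/σ² = 1/17.5561 + 11/31.36 = (σ² + n·σ₀²)/(σ₀²σ²) = 224.4771/(17.5561·31.36); posterior variance σₙ² = σ₀²σ²/(σ² + n·σ₀²) = 17.5561·31.36/224.4771 = 2.452630.
Posterior SD = √σₙ² = √(17.5561·31.36/224.4771) = 1.5661.

1.5661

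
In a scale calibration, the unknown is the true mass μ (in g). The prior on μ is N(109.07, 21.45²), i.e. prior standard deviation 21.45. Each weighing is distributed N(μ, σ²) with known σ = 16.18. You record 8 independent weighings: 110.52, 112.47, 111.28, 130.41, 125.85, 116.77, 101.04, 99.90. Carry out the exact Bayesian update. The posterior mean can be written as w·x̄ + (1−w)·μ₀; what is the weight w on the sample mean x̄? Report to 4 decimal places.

0.9336

For Normal data with known variance σ², a Normal(μ₀, σ₀²) prior on μ is conjugate. Posterior precision = 1/σ₀² + n/σ²; posterior mean is the precision-weighted average of μ₀ and x̄.
σ₀² = 21.45² = 460.1025, σ² = 16.18² = 261.7924. Prior precision 1/σ₀² = 1/460.1025; data precision n/σ² = 8/261.7924.
w = (n/σ²)/(1/σ₀² + n/σ²) = n·σ₀²/(σ² + n·σ₀²) = 8·460.1025/(261.7924 + 8·460.1025) = 3680.82/3942.6124 = 0.9336.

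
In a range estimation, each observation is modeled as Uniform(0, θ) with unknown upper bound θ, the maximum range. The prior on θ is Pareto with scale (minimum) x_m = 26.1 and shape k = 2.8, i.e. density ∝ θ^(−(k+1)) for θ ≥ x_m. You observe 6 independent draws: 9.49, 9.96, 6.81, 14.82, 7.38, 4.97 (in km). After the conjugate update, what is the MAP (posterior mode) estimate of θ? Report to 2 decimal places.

26.10

A Pareto(scale x_m, shape k) prior on the upper bound θ of Uniform(0, θ) is conjugate: posterior is Pareto(max(x_m, max xᵢ), k + n).
Sample maximum = 14.82; prior scale x_m = 26.1 → posterior scale = max = 26.10.
Posterior shape = 2.8 + 6 = 8.8.
The Pareto density is decreasing on [x_m, ∞), so the mode is x_m = 26.10.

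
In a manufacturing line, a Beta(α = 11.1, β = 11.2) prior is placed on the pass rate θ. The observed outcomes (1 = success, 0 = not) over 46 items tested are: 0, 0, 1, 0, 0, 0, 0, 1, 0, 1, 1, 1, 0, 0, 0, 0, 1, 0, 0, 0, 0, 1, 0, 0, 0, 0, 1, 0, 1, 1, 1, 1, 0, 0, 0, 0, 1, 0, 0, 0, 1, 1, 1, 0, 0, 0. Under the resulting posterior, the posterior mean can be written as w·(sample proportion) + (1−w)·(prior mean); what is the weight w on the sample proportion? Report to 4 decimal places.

The Beta prior is conjugate to a Binomial/Bernoulli likelihood; the update adds successes to α and failures to β.
Posterior mean = (α₀+k)/(α₀+β₀+n) = [n/(α₀+β₀+n)]·(k/n) + [(α₀+β₀)/(α₀+β₀+n)]·α₀/(α₀+β₀), so only n and the prior enter the weight.
The weight on the data is w = n/(α₀+β₀+n) = 46/(11.1+11.2+46) = 46/68.3 = 0.6735.

0.6735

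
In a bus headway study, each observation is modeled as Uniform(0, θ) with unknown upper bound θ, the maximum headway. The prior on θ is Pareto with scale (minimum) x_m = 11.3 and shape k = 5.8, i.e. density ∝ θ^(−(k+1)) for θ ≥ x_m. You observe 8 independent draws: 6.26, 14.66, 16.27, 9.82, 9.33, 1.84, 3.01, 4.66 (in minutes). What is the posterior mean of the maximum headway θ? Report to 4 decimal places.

17.5411

A Pareto(scale x_m, shape k) prior on the upper bound θ of Uniform(0, θ) is conjugate: posterior is Pareto(max(x_m, max xᵢ), k + n).
Sample maximum = 16.27; prior scale x_m = 11.3 → posterior scale = max = 16.27.
Posterior shape = 5.8 + 8 = 13.8.
E[θ|data] = k·x_m/(k−1) = 13.8·16.27/12.8 = 17.5411.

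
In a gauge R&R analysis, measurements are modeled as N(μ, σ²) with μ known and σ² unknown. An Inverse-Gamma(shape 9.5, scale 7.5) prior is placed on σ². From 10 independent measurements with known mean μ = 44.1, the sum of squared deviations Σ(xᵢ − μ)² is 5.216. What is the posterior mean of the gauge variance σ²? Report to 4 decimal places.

0.7487

With known mean μ and an Inverse-Gamma(α, β) prior on σ², the Normal likelihood is conjugate: posterior is Inv-Gamma(α + n/2, β + Σ(xᵢ−μ)²/2).
Posterior: Inv-Gamma(9.5 + 10/2, 7.5 + 5.216/2) = Inv-Gamma(14.50, 10.1080).
E[σ²|data] = β/(α−1) = 10.1080/13.50 = 0.7487.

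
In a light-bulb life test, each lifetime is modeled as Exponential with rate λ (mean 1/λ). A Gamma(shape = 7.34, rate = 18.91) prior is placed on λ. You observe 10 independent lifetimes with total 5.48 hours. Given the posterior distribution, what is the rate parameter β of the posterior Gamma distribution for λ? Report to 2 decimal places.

24.39

With a Gamma(shape α, rate β) prior on the exponential rate λ, the posterior after n observations with total T = Σxᵢ is Gamma(α+n, β+T).
Posterior: Gamma(7.34+10, 18.91+5.48) = Gamma(17.34, 24.39).
Posterior β = 24.39.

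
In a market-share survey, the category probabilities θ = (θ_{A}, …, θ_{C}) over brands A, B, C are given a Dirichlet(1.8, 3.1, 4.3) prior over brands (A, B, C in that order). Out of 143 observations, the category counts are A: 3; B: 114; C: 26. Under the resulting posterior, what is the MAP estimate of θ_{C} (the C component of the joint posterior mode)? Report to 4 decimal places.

The Dirichlet prior is conjugate to the Multinomial likelihood: each posterior αⱼ = prior αⱼ + observed count nⱼ.
Posterior concentration: (4.8, 117.1, 30.3), total = 152.2.
Joint mode component: (α_{C}−1)/(Σα−K) = 29.3/149.2 = 0.1964.

0.1964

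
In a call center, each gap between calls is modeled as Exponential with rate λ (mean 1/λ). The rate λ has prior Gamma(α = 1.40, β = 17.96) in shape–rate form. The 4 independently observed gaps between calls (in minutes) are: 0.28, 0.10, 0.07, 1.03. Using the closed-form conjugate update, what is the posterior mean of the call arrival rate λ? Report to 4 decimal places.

With a Gamma(shape α, rate β) prior on the exponential rate λ, the posterior after n observations with total T = Σxᵢ is Gamma(α+n, β+T).
Sum of observations T = 1.48 minutes; n = 4.
Posterior: Gamma(1.40+4, 17.96+1.48) = Gamma(5.40, 19.44).
Posterior mean of λ = α/β = 5.40/19.44 = 0.2778.

0.2778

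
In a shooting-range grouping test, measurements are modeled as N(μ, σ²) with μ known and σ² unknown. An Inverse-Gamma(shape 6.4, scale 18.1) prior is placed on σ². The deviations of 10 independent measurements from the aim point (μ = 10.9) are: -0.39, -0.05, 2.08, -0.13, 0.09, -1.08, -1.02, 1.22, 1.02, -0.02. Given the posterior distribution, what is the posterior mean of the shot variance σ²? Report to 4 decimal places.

With known mean μ and an Inverse-Gamma(α, β) prior on σ², the Normal likelihood is conjugate: posterior is Inv-Gamma(α + n/2, β + Σ(xᵢ−μ)²/2).
Σ(xᵢ−μ)² = (-0.39)² + (-0.05)² + (2.08)² + (-0.13)² + (0.09)² + (-1.08)² + (-1.02)² + (1.22)² + (1.02)² + (-0.02)² = 9.2420.
Posterior: Inv-Gamma(6.4 + 10/2, 18.1 + 9.2420/2) = Inv-Gamma(11.40, 22.72100).
E[σ²|data] = β/(α−1) = 22.72100/10.40 = 2.1847.

2.1847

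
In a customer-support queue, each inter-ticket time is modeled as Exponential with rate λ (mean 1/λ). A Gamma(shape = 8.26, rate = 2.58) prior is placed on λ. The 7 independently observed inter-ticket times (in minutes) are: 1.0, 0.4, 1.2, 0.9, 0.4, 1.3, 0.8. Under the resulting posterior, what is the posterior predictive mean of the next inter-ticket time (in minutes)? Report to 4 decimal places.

With a Gamma(shape α, rate β) prior on the exponential rate λ, the posterior after n observations with total T = Σxᵢ is Gamma(α+n, β+T).
Sum of observations T = 6.0 minutes; n = 7.
Posterior: Gamma(8.26+7, 2.58+6.0) = Gamma(15.26, 8.58).
The predictive distribution for the next observation is Lomax; its mean is β/(α−1) = 8.58/14.26 = 0.6017.

0.6017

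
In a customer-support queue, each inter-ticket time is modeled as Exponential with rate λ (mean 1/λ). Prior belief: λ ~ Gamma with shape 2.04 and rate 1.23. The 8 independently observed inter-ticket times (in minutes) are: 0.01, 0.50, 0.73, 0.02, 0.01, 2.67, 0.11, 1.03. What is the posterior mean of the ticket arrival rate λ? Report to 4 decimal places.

With a Gamma(shape α, rate β) prior on the exponential rate λ, the posterior after n observations with total T = Σxᵢ is Gamma(α+n, β+T).
Sum of observations T = 5.08 minutes; n = 8.
Posterior: Gamma(2.04+8, 1.23+5.08) = Gamma(10.04, 6.31).
Posterior mean of λ = α/β = 10.04/6.31 = 1.5911.

1.5911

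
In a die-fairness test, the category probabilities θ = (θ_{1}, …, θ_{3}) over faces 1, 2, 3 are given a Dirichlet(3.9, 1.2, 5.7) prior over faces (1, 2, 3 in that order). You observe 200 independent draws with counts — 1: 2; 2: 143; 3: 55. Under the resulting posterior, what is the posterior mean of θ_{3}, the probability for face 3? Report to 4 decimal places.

The Dirichlet prior is conjugate to the Multinomial likelihood: each posterior αⱼ = prior αⱼ + observed count nⱼ.
Posterior concentration: (5.9, 144.2, 60.7), total = 210.8.
E[θ_{3}|data] = α_{3}/Σα = 60.7/210.8 = 0.2880.

0.2880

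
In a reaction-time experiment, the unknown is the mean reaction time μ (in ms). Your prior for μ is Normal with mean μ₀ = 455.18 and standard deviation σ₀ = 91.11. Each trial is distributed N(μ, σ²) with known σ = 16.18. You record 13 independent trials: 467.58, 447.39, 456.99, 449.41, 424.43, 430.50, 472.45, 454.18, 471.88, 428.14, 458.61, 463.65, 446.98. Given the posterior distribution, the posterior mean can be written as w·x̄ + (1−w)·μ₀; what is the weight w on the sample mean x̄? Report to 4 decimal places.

0.9976

For Normal data with known variance σ², a Normal(μ₀, σ₀²) prior on μ is conjugate. Posterior precision = 1/σ₀² + n/σ²; posterior mean is the precision-weighted average of μ₀ and x̄.
σ₀² = 91.11² = 8301.0321, σ² = 16.18² = 261.7924. Prior precision 1/σ₀² = 1/8301.0321; data precision n/σ² = 13/261.7924.
w = (n/σ²)/(1/σ₀² + n/σ²) = n·σ₀²/(σ² + n·σ₀²) = 13·8301.0321/(261.7924 + 13·8301.0321) = 107913.4173/108175.2097 = 0.9976.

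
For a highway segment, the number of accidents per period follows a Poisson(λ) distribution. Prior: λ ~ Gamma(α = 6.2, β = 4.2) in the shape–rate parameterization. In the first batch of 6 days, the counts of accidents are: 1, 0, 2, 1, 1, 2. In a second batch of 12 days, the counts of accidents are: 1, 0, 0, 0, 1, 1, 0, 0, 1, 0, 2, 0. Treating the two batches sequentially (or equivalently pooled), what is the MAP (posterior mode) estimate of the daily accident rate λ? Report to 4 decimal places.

0.8198

With a Gamma(shape α, rate β) prior, the Poisson likelihood is conjugate: the posterior is Gamma(α + ΣXᵢ, β + n).
Batch 1: sum of counts S = 7 over n = 6 days.
After batch 1: Gamma(α+S, β+n) = Gamma(6.2+7, 4.2+6) = Gamma(13.2, 10.2).
Batch 2: sum of counts S = 6 over n = 12 days.
After batch 2: Gamma(α+S, β+n) = Gamma(13.2+6, 10.2+12) = Gamma(19.2, 22.2).
Mode of Gamma(α,β) for α≥1 is (α−1)/β = 18.2/22.2 = 0.8198.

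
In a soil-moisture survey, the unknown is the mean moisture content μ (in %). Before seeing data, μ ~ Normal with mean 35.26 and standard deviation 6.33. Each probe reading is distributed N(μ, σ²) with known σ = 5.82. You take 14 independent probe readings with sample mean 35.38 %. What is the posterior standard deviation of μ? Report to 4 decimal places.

1.5105

For Normal data with known variance σ², a Normal(μ₀, σ₀²) prior on μ is conjugate. Posterior precision = 1/σ₀² + n/σ²; posterior mean is the precision-weighted average of μ₀ and x̄.
σ₀² = 6.33² = 40.0689, σ² = 5.82² = 33.8724; σ² + n·σ₀² = 33.8724 + 14·40.0689 = 594.837.
Posterior precision = 1/σ₀² + n/σ² = 1/40.0689 + 14/33.8724 = (σ² + n·σ₀²)/(σ₀²σ²) = 594.837/(40.0689·33.8724); posterior variance σₙ² = σ₀²σ²/(σ² + n·σ₀²) = 40.0689·33.8724/594.837 = 2.281684.
Posterior SD = √σₙ² = √(40.0689·33.8724/594.837) = 1.5105.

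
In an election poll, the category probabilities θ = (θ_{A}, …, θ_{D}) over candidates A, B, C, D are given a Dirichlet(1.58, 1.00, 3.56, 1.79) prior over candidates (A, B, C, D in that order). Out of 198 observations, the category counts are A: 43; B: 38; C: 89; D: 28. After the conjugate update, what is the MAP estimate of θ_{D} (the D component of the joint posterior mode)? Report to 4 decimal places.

0.1426

The Dirichlet prior is conjugate to the Multinomial likelihood: each posterior αⱼ = prior αⱼ + observed count nⱼ.
Posterior concentration: (44.58, 39.00, 92.56, 29.79), total = 205.93.
Joint mode component: (α_{D}−1)/(Σα−K) = 28.79/201.93 = 0.1426.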